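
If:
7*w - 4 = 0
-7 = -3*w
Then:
No Solution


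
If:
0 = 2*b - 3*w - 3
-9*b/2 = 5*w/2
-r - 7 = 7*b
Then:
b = 15/37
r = -364/37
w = -27/37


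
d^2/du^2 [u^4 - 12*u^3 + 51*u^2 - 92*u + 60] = 12*u^2 - 72*u + 102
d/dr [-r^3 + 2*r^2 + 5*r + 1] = -3*r^2 + 4*r + 5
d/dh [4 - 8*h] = -8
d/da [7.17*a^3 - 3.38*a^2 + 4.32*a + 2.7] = 21.51*a^2 - 6.76*a + 4.32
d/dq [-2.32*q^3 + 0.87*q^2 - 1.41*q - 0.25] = -6.96*q^2 + 1.74*q - 1.41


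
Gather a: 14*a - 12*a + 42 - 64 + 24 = 2*a + 2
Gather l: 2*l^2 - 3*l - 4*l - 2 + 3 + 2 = 2*l^2 - 7*l + 3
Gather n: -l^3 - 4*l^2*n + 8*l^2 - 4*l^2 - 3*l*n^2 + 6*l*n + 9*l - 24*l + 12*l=-l^3 + 4*l^2 - 3*l*n^2 - 3*l + n*(-4*l^2 + 6*l)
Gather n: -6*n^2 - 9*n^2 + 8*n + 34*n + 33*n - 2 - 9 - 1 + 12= -15*n^2 + 75*n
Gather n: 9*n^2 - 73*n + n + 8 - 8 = 9*n^2 - 72*n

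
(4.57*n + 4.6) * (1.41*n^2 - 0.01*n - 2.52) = 6.4437*n^3 + 6.4403*n^2 - 11.5624*n - 11.592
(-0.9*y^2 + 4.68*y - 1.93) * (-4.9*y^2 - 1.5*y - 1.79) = 4.41*y^4 - 21.582*y^3 + 4.048*y^2 - 5.4822*y + 3.4547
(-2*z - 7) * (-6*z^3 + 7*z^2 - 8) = 12*z^4 + 28*z^3 - 49*z^2 + 16*z + 56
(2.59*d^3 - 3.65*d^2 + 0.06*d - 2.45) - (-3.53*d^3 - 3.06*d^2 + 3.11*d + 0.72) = 6.12*d^3 - 0.59*d^2 - 3.05*d - 3.17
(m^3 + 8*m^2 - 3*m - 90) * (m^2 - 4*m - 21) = m^5 + 4*m^4 - 56*m^3 - 246*m^2 + 423*m + 1890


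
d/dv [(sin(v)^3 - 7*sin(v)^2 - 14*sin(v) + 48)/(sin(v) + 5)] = 2*(sin(v)^3 + 4*sin(v)^2 - 35*sin(v) - 59)*cos(v)/(sin(v) + 5)^2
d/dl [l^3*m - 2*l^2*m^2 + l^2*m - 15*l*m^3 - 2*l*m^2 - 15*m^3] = m*(3*l^2 - 4*l*m + 2*l - 15*m^2 - 2*m)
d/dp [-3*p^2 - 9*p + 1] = -6*p - 9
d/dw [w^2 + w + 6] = 2*w + 1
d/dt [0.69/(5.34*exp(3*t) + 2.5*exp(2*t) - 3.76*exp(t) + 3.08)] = (-11.0538*exp(2*t) - 3.45*exp(t) + 2.5944)*exp(t)/(5.34*exp(3*t) + 2.5*exp(2*t) - 3.76*exp(t) + 3.08)^2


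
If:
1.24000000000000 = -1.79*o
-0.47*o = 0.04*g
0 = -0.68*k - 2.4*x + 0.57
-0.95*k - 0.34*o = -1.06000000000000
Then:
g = 8.14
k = 1.36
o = -0.69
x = -0.15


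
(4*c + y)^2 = 16*c^2 + 8*c*y + y^2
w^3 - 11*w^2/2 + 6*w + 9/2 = (w - 3)^2*(w + 1/2)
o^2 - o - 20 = (o - 5)*(o + 4)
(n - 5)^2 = n^2 - 10*n + 25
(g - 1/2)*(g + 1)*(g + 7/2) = g^3 + 4*g^2 + 5*g/4 - 7/4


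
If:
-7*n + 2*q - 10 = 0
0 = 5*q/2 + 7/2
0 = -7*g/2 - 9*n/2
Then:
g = 576/245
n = -64/35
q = -7/5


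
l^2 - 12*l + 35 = (l - 7)*(l - 5)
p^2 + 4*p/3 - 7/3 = (p - 1)*(p + 7/3)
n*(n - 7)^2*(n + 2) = n^4 - 12*n^3 + 21*n^2 + 98*n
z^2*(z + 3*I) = z^3 + 3*I*z^2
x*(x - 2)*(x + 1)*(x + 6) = x^4 + 5*x^3 - 8*x^2 - 12*x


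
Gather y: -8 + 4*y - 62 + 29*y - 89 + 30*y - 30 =63*y - 189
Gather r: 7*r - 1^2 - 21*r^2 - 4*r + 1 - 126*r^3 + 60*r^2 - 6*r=-126*r^3 + 39*r^2 - 3*r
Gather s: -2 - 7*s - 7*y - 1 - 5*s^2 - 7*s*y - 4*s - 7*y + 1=-5*s^2 + s*(-7*y - 11) - 14*y - 2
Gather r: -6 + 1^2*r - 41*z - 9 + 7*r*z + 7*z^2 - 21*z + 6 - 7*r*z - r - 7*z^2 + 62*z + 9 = 0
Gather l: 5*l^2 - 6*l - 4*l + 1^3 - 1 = 5*l^2 - 10*l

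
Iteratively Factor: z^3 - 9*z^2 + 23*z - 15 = (z - 3)*(z^2 - 6*z + 5) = (z - 5)*(z - 3)*(z - 1)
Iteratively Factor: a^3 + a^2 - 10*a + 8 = (a - 2)*(a^2 + 3*a - 4) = (a - 2)*(a + 4)*(a - 1)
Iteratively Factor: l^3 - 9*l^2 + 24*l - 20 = (l - 2)*(l^2 - 7*l + 10) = (l - 2)^2*(l - 5)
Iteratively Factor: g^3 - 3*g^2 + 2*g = (g - 1)*(g^2 - 2*g) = (g - 2)*(g - 1)*(g)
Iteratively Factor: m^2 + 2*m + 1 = (m + 1)*(m + 1)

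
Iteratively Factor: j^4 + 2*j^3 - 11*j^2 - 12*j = (j + 1)*(j^3 + j^2 - 12*j) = (j - 3)*(j + 1)*(j^2 + 4*j) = (j - 3)*(j + 1)*(j + 4)*(j)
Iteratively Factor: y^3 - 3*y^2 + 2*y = (y)*(y^2 - 3*y + 2) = y*(y - 2)*(y - 1)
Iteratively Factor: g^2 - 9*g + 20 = (g - 5)*(g - 4)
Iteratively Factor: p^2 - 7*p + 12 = (p - 3)*(p - 4)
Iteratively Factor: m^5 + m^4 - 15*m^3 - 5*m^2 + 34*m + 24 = (m + 4)*(m^4 - 3*m^3 - 3*m^2 + 7*m + 6) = (m - 2)*(m + 4)*(m^3 - m^2 - 5*m - 3) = (m - 3)*(m - 2)*(m + 4)*(m^2 + 2*m + 1) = (m - 3)*(m - 2)*(m + 1)*(m + 4)*(m + 1)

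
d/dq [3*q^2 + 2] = 6*q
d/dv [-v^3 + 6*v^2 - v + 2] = -3*v^2 + 12*v - 1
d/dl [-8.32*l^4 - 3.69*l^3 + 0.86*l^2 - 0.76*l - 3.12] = -33.28*l^3 - 11.07*l^2 + 1.72*l - 0.76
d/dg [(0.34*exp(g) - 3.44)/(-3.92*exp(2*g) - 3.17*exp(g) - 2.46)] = (1.3328*exp(2*g) - 26.9696*exp(g) - 11.7412)*exp(g)/(15.3664*exp(4*g) + 24.8528*exp(3*g) + 29.3353*exp(2*g) + 15.5964*exp(g) + 6.0516)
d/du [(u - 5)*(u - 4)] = 2*u - 9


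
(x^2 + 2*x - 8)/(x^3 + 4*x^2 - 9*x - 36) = (x - 2)/(x^2 - 9)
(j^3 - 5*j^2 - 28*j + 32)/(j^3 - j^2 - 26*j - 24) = (j^2 - 9*j + 8)/(j^2 - 5*j - 6)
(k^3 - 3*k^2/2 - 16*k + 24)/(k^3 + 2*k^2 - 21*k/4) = 2*(k^2 - 16)/(k*(2*k + 7))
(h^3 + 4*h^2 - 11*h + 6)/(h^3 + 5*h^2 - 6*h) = (h - 1)/h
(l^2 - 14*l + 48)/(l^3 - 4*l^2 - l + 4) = (l^2 - 14*l + 48)/(l^3 - 4*l^2 - l + 4)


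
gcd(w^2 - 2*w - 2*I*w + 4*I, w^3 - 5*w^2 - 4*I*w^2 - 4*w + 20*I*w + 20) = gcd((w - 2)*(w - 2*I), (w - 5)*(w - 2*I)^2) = w - 2*I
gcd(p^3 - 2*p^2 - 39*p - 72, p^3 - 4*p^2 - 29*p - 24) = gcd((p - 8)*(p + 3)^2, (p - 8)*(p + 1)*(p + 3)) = p^2 - 5*p - 24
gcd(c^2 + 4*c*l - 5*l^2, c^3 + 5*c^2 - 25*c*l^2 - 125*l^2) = c + 5*l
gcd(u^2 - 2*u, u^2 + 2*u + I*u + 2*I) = 1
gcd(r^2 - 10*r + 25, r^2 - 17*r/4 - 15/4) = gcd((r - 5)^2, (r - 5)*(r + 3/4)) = r - 5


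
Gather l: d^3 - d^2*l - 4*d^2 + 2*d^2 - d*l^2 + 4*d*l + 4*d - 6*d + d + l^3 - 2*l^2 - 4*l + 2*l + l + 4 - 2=d^3 - 2*d^2 - d + l^3 + l^2*(-d - 2) + l*(-d^2 + 4*d - 1) + 2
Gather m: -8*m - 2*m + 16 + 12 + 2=30 - 10*m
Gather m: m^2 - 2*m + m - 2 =m^2 - m - 2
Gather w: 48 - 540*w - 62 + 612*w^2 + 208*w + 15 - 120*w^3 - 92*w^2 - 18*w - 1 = -120*w^3 + 520*w^2 - 350*w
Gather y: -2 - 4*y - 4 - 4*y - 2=-8*y - 8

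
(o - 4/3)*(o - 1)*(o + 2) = o^3 - o^2/3 - 10*o/3 + 8/3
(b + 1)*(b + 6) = b^2 + 7*b + 6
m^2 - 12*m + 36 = (m - 6)^2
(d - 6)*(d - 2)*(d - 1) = d^3 - 9*d^2 + 20*d - 12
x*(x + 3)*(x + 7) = x^3 + 10*x^2 + 21*x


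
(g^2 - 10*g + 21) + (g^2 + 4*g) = 2*g^2 - 6*g + 21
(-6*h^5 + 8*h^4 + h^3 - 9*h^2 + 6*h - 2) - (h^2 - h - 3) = -6*h^5 + 8*h^4 + h^3 - 10*h^2 + 7*h + 1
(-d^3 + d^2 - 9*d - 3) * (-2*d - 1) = 2*d^4 - d^3 + 17*d^2 + 15*d + 3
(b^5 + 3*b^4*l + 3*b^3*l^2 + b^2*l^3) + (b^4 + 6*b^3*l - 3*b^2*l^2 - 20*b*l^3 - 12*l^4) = b^5 + 3*b^4*l + b^4 + 3*b^3*l^2 + 6*b^3*l + b^2*l^3 - 3*b^2*l^2 - 20*b*l^3 - 12*l^4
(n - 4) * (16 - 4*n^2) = -4*n^3 + 16*n^2 + 16*n - 64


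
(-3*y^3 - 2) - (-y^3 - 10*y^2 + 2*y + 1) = -2*y^3 + 10*y^2 - 2*y - 3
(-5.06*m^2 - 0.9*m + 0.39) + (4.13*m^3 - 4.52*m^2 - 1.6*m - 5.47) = 4.13*m^3 - 9.58*m^2 - 2.5*m - 5.08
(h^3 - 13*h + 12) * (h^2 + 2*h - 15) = h^5 + 2*h^4 - 28*h^3 - 14*h^2 + 219*h - 180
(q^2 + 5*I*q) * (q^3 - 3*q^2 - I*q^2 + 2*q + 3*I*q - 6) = q^5 - 3*q^4 + 4*I*q^4 + 7*q^3 - 12*I*q^3 - 21*q^2 + 10*I*q^2 - 30*I*q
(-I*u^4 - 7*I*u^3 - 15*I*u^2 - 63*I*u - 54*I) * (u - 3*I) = -I*u^5 - 3*u^4 - 7*I*u^4 - 21*u^3 - 15*I*u^3 - 45*u^2 - 63*I*u^2 - 189*u - 54*I*u - 162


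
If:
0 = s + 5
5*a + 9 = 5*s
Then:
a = -34/5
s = -5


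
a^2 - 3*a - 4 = (a - 4)*(a + 1)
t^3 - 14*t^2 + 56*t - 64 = (t - 8)*(t - 4)*(t - 2)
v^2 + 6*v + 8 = (v + 2)*(v + 4)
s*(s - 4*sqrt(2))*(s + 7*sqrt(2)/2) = s^3 - sqrt(2)*s^2/2 - 28*s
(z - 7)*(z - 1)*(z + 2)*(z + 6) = z^4 - 45*z^2 - 40*z + 84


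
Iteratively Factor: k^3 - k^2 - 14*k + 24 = (k - 3)*(k^2 + 2*k - 8) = (k - 3)*(k + 4)*(k - 2)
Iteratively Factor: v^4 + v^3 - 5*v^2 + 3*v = (v + 3)*(v^3 - 2*v^2 + v) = v*(v + 3)*(v^2 - 2*v + 1) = v*(v - 1)*(v + 3)*(v - 1)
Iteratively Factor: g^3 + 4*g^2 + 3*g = (g + 3)*(g^2 + g) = (g + 1)*(g + 3)*(g)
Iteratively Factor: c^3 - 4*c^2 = (c)*(c^2 - 4*c) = c^2*(c - 4)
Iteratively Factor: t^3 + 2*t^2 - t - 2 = (t - 1)*(t^2 + 3*t + 2) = (t - 1)*(t + 1)*(t + 2)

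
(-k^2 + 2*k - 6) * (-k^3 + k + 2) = k^5 - 2*k^4 + 5*k^3 - 2*k - 12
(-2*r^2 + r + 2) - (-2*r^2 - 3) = r + 5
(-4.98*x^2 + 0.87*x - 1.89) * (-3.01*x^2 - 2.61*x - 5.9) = 14.9898*x^4 + 10.3791*x^3 + 32.8002*x^2 - 0.200100000000001*x + 11.151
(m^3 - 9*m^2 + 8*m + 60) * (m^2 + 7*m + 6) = m^5 - 2*m^4 - 49*m^3 + 62*m^2 + 468*m + 360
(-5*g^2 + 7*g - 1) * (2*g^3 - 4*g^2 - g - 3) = -10*g^5 + 34*g^4 - 25*g^3 + 12*g^2 - 20*g + 3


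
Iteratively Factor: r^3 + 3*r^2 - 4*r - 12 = (r + 2)*(r^2 + r - 6) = (r + 2)*(r + 3)*(r - 2)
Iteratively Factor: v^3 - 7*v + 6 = (v - 2)*(v^2 + 2*v - 3) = (v - 2)*(v - 1)*(v + 3)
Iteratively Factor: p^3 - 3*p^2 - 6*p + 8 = (p - 1)*(p^2 - 2*p - 8) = (p - 1)*(p + 2)*(p - 4)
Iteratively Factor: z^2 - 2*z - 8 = (z + 2)*(z - 4)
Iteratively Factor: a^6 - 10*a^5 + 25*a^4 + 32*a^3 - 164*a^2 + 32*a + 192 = (a - 3)*(a^5 - 7*a^4 + 4*a^3 + 44*a^2 - 32*a - 64) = (a - 4)*(a - 3)*(a^4 - 3*a^3 - 8*a^2 + 12*a + 16) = (a - 4)*(a - 3)*(a - 2)*(a^3 - a^2 - 10*a - 8) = (a - 4)^2*(a - 3)*(a - 2)*(a^2 + 3*a + 2) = (a - 4)^2*(a - 3)*(a - 2)*(a + 1)*(a + 2)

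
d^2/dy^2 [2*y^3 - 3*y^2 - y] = 12*y - 6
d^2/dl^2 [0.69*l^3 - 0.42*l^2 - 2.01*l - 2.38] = 4.14*l - 0.84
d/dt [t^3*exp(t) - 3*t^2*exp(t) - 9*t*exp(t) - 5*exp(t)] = (t^3 - 15*t - 14)*exp(t)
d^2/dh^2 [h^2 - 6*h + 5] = 2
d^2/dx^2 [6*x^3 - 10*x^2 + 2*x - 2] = 36*x - 20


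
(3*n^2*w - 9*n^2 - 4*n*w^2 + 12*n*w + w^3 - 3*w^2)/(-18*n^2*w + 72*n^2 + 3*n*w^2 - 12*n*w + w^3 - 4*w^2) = (-n*w + 3*n + w^2 - 3*w)/(6*n*w - 24*n + w^2 - 4*w)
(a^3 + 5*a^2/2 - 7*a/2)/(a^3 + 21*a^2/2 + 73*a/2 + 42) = a*(a - 1)/(a^2 + 7*a + 12)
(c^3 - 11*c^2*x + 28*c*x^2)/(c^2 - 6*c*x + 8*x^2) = c*(-c + 7*x)/(-c + 2*x)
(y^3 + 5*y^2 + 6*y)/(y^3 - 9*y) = (y + 2)/(y - 3)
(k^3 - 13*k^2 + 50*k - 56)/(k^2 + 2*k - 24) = (k^2 - 9*k + 14)/(k + 6)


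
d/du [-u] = -1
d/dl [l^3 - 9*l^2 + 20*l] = 3*l^2 - 18*l + 20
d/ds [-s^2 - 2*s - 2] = -2*s - 2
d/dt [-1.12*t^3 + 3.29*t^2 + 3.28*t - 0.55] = -3.36*t^2 + 6.58*t + 3.28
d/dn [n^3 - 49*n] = 3*n^2 - 49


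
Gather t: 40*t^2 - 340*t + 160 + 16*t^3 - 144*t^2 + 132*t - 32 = 16*t^3 - 104*t^2 - 208*t + 128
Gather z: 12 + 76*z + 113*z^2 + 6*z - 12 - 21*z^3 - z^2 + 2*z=-21*z^3 + 112*z^2 + 84*z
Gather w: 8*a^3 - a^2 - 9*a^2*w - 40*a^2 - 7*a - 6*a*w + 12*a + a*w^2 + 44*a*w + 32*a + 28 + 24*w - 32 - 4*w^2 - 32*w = 8*a^3 - 41*a^2 + 37*a + w^2*(a - 4) + w*(-9*a^2 + 38*a - 8) - 4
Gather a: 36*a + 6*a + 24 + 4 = 42*a + 28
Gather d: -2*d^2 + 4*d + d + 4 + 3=-2*d^2 + 5*d + 7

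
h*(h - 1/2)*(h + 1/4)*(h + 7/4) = h^4 + 3*h^3/2 - 9*h^2/16 - 7*h/32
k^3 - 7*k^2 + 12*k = k*(k - 4)*(k - 3)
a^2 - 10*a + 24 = (a - 6)*(a - 4)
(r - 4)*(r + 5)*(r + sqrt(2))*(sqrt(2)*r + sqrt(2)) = sqrt(2)*r^4 + 2*r^3 + 2*sqrt(2)*r^3 - 19*sqrt(2)*r^2 + 4*r^2 - 38*r - 20*sqrt(2)*r - 40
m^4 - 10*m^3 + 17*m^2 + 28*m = m*(m - 7)*(m - 4)*(m + 1)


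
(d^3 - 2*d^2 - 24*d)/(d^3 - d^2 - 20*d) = (d - 6)/(d - 5)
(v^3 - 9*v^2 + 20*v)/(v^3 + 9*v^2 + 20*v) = (v^2 - 9*v + 20)/(v^2 + 9*v + 20)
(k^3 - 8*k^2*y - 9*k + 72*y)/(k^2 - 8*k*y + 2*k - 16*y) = (k^2 - 9)/(k + 2)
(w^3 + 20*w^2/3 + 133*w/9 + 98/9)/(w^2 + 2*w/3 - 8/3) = (9*w^2 + 42*w + 49)/(3*(3*w - 4))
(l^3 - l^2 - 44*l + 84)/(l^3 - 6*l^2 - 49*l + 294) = (l - 2)/(l - 7)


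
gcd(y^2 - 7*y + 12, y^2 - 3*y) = y - 3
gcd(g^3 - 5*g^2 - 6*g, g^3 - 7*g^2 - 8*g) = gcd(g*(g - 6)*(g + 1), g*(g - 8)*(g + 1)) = g^2 + g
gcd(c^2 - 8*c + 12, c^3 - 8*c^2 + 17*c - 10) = c - 2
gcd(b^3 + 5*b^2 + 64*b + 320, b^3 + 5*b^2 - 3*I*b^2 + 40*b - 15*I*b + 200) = b^2 + b*(5 - 8*I) - 40*I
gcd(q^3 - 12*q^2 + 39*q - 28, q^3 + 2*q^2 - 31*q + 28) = q^2 - 5*q + 4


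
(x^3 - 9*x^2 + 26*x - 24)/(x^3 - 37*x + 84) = (x - 2)/(x + 7)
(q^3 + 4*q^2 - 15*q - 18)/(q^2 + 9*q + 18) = (q^2 - 2*q - 3)/(q + 3)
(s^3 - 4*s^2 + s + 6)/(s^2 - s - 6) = (s^2 - s - 2)/(s + 2)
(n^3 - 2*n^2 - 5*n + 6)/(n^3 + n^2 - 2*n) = (n - 3)/n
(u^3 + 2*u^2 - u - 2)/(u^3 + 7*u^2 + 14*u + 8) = (u - 1)/(u + 4)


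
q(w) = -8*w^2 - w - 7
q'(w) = -16*w - 1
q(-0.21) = -7.14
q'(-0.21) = 2.36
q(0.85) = -13.63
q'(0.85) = -14.60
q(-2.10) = -40.18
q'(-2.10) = 32.60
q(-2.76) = -65.18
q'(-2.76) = 43.16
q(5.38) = -243.94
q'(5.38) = -87.08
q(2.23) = -49.01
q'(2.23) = -36.68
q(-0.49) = -8.43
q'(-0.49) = 6.84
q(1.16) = -18.92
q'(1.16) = -19.56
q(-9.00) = -646.00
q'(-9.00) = 143.00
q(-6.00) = -289.00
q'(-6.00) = 95.00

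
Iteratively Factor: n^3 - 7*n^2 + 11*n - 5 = (n - 1)*(n^2 - 6*n + 5) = (n - 1)^2*(n - 5)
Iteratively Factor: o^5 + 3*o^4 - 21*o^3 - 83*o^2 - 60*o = (o + 3)*(o^4 - 21*o^2 - 20*o) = (o - 5)*(o + 3)*(o^3 + 5*o^2 + 4*o) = (o - 5)*(o + 3)*(o + 4)*(o^2 + o) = (o - 5)*(o + 1)*(o + 3)*(o + 4)*(o)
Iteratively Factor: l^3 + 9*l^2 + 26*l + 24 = (l + 2)*(l^2 + 7*l + 12) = (l + 2)*(l + 3)*(l + 4)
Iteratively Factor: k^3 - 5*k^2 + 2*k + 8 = (k - 2)*(k^2 - 3*k - 4) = (k - 2)*(k + 1)*(k - 4)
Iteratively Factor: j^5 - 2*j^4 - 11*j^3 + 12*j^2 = (j)*(j^4 - 2*j^3 - 11*j^2 + 12*j) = j*(j + 3)*(j^3 - 5*j^2 + 4*j) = j*(j - 4)*(j + 3)*(j^2 - j) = j^2*(j - 4)*(j + 3)*(j - 1)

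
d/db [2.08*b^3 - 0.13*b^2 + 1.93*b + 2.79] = 6.24*b^2 - 0.26*b + 1.93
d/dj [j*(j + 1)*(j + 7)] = 3*j^2 + 16*j + 7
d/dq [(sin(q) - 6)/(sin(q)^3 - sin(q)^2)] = (19*sin(q) + cos(2*q) - 13)*cos(q)/((sin(q) - 1)^2*sin(q)^3)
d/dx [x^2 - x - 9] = 2*x - 1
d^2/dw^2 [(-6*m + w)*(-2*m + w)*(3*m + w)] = -10*m + 6*w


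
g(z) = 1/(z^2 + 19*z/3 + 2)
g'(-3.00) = -0.00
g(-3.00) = -0.12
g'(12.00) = 0.00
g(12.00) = 0.00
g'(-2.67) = -0.02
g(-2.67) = -0.13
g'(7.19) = -0.00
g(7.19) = 0.01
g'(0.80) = -0.13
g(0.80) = 0.13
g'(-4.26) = 0.05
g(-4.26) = -0.15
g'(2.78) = -0.02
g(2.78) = 0.04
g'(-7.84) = 0.05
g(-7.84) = 0.07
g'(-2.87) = -0.01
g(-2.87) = -0.13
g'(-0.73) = -1.12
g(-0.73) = -0.48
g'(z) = (-2*z - 19/3)/(z^2 + 19*z/3 + 2)^2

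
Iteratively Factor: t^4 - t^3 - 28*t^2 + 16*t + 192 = (t - 4)*(t^3 + 3*t^2 - 16*t - 48) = (t - 4)*(t + 4)*(t^2 - t - 12) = (t - 4)^2*(t + 4)*(t + 3)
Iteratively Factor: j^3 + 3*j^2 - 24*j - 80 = (j - 5)*(j^2 + 8*j + 16) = (j - 5)*(j + 4)*(j + 4)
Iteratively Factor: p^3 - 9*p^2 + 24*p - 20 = (p - 2)*(p^2 - 7*p + 10) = (p - 2)^2*(p - 5)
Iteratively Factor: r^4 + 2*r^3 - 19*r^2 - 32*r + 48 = (r - 1)*(r^3 + 3*r^2 - 16*r - 48) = (r - 1)*(r + 4)*(r^2 - r - 12) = (r - 4)*(r - 1)*(r + 4)*(r + 3)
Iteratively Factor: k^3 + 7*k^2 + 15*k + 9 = (k + 3)*(k^2 + 4*k + 3) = (k + 3)^2*(k + 1)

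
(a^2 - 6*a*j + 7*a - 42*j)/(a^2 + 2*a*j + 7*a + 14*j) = (a - 6*j)/(a + 2*j)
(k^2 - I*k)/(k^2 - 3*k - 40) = k*(-k + I)/(-k^2 + 3*k + 40)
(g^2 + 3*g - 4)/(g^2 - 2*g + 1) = (g + 4)/(g - 1)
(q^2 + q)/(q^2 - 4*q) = (q + 1)/(q - 4)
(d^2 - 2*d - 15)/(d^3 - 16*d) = (d^2 - 2*d - 15)/(d*(d^2 - 16))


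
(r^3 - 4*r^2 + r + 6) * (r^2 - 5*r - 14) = r^5 - 9*r^4 + 7*r^3 + 57*r^2 - 44*r - 84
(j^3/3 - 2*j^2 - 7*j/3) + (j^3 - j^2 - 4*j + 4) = 4*j^3/3 - 3*j^2 - 19*j/3 + 4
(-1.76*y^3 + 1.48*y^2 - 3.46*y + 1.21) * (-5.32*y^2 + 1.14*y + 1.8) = 9.3632*y^5 - 9.88*y^4 + 16.9264*y^3 - 7.7176*y^2 - 4.8486*y + 2.178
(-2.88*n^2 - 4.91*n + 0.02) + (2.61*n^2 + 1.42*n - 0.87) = -0.27*n^2 - 3.49*n - 0.85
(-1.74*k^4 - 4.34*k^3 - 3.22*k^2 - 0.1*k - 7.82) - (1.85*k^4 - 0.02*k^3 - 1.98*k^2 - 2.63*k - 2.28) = -3.59*k^4 - 4.32*k^3 - 1.24*k^2 + 2.53*k - 5.54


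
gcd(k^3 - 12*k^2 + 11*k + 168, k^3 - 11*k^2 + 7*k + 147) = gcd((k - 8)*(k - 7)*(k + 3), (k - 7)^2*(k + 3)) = k^2 - 4*k - 21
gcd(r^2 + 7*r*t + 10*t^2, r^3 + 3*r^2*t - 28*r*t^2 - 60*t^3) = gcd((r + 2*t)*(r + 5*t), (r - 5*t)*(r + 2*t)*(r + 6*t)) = r + 2*t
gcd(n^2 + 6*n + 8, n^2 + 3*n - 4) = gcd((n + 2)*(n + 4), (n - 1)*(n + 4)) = n + 4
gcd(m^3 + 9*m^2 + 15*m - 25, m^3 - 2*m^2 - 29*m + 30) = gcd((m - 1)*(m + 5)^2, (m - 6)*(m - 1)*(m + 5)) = m^2 + 4*m - 5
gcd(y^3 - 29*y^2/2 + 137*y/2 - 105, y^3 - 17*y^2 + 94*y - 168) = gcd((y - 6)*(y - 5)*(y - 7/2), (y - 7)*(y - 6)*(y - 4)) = y - 6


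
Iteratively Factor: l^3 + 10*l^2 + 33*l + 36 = (l + 3)*(l^2 + 7*l + 12) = (l + 3)*(l + 4)*(l + 3)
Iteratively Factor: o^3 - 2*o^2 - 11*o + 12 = (o - 1)*(o^2 - o - 12) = (o - 4)*(o - 1)*(o + 3)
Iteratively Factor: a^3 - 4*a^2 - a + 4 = (a - 1)*(a^2 - 3*a - 4) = (a - 1)*(a + 1)*(a - 4)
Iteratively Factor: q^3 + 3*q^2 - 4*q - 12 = (q - 2)*(q^2 + 5*q + 6) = (q - 2)*(q + 3)*(q + 2)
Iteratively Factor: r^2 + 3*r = (r)*(r + 3)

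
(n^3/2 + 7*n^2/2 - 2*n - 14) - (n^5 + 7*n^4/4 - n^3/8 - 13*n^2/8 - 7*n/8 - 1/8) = -n^5 - 7*n^4/4 + 5*n^3/8 + 41*n^2/8 - 9*n/8 - 111/8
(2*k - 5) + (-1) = 2*k - 6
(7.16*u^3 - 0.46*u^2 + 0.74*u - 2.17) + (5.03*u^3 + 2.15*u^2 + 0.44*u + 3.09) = 12.19*u^3 + 1.69*u^2 + 1.18*u + 0.92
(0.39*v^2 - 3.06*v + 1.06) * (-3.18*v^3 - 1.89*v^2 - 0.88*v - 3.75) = -1.2402*v^5 + 8.9937*v^4 + 2.0694*v^3 - 0.7731*v^2 + 10.5422*v - 3.975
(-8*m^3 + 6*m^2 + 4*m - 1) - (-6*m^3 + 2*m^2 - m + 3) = -2*m^3 + 4*m^2 + 5*m - 4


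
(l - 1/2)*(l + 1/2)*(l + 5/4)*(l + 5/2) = l^4 + 15*l^3/4 + 23*l^2/8 - 15*l/16 - 25/32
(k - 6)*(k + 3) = k^2 - 3*k - 18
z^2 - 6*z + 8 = (z - 4)*(z - 2)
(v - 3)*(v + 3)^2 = v^3 + 3*v^2 - 9*v - 27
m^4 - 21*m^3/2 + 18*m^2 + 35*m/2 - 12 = (m - 8)*(m - 3)*(m - 1/2)*(m + 1)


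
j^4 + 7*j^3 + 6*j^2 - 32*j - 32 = (j - 2)*(j + 1)*(j + 4)^2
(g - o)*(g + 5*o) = g^2 + 4*g*o - 5*o^2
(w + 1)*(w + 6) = w^2 + 7*w + 6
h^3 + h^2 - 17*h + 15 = (h - 3)*(h - 1)*(h + 5)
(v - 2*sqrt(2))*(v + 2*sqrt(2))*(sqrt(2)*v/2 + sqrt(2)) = sqrt(2)*v^3/2 + sqrt(2)*v^2 - 4*sqrt(2)*v - 8*sqrt(2)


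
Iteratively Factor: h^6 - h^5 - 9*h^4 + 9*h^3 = (h - 3)*(h^5 + 2*h^4 - 3*h^3) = h*(h - 3)*(h^4 + 2*h^3 - 3*h^2) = h*(h - 3)*(h + 3)*(h^3 - h^2) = h^2*(h - 3)*(h + 3)*(h^2 - h) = h^3*(h - 3)*(h + 3)*(h - 1)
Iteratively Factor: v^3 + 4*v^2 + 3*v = (v + 3)*(v^2 + v) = v*(v + 3)*(v + 1)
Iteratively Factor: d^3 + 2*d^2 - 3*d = (d)*(d^2 + 2*d - 3) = d*(d + 3)*(d - 1)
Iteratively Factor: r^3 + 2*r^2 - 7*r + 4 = (r - 1)*(r^2 + 3*r - 4) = (r - 1)*(r + 4)*(r - 1)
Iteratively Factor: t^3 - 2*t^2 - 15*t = (t + 3)*(t^2 - 5*t) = t*(t + 3)*(t - 5)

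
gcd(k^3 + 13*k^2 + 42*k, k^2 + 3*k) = k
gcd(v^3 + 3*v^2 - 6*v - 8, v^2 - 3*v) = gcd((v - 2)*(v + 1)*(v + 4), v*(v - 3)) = 1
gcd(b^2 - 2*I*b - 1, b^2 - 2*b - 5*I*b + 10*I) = 1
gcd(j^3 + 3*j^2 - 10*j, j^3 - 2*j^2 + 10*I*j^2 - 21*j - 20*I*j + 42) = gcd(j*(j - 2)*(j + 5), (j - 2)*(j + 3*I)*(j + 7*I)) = j - 2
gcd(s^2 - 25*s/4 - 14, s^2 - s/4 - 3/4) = 1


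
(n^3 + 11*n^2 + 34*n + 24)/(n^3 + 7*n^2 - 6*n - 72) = (n + 1)/(n - 3)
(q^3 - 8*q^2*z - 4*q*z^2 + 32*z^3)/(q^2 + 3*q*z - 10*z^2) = (q^2 - 6*q*z - 16*z^2)/(q + 5*z)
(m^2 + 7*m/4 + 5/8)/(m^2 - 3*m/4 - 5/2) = (m + 1/2)/(m - 2)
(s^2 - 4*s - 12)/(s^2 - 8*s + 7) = (s^2 - 4*s - 12)/(s^2 - 8*s + 7)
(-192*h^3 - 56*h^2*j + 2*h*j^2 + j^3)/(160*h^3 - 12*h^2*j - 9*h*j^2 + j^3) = (-6*h - j)/(5*h - j)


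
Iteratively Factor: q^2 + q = (q)*(q + 1)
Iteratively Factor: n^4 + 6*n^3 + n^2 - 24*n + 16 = (n + 4)*(n^3 + 2*n^2 - 7*n + 4) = (n - 1)*(n + 4)*(n^2 + 3*n - 4) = (n - 1)^2*(n + 4)*(n + 4)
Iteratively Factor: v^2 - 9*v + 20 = (v - 4)*(v - 5)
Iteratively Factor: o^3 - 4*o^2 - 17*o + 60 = (o - 5)*(o^2 + o - 12) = (o - 5)*(o - 3)*(o + 4)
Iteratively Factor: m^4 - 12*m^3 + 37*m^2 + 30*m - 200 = (m + 2)*(m^3 - 14*m^2 + 65*m - 100) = (m - 5)*(m + 2)*(m^2 - 9*m + 20) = (m - 5)^2*(m + 2)*(m - 4)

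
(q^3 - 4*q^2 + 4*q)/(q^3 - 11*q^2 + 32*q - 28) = q/(q - 7)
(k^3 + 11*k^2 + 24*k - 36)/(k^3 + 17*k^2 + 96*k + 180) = (k - 1)/(k + 5)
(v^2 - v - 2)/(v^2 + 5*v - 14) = (v + 1)/(v + 7)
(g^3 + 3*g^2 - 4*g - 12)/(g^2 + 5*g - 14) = (g^2 + 5*g + 6)/(g + 7)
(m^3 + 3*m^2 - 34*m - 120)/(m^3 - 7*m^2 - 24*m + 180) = (m + 4)/(m - 6)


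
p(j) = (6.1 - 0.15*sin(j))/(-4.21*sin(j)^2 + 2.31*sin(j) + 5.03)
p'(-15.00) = 12.07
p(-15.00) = 3.55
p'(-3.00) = 1.03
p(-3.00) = 1.32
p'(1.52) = 0.18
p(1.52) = 1.90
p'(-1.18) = -48.19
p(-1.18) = -8.85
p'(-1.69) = 3.95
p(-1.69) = -4.42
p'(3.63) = 3.79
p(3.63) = 2.04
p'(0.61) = 0.48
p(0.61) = 1.21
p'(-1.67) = 3.19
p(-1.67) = -4.35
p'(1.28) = 0.85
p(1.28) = 1.76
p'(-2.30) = 38.17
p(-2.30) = 6.43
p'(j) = (6.1 - 0.15*sin(j))*(8.42*sin(j)*cos(j) - 2.31*cos(j))/(-4.21*sin(j)^2 + 2.31*sin(j) + 5.03)^2 - 0.15*cos(j)/(-4.21*sin(j)^2 + 2.31*sin(j) + 5.03) = (-0.6315*sin(j)^2 + 51.362*sin(j) - 14.8455)*cos(j)/(17.7241*sin(j)^4 - 19.4502*sin(j)^3 - 37.0165*sin(j)^2 + 23.2386*sin(j) + 25.3009)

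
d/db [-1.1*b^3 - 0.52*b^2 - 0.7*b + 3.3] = -3.3*b^2 - 1.04*b - 0.7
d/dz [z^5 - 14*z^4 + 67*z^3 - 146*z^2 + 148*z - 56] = 5*z^4 - 56*z^3 + 201*z^2 - 292*z + 148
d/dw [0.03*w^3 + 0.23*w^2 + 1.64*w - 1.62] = 0.09*w^2 + 0.46*w + 1.64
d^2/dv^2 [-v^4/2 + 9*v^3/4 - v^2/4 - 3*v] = -6*v^2 + 27*v/2 - 1/2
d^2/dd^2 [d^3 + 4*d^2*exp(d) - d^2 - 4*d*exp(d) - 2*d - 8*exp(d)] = 4*d^2*exp(d) + 12*d*exp(d) + 6*d - 8*exp(d) - 2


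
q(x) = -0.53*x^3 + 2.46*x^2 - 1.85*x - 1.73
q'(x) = -1.59*x^2 + 4.92*x - 1.85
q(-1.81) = 12.82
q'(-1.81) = -15.96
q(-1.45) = 7.74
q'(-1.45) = -12.33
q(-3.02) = 40.89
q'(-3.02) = -31.21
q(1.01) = -1.64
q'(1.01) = 1.50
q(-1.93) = 14.81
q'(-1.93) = -17.27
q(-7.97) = 437.59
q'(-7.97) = -142.06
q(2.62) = 0.78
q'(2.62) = 0.13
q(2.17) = 0.42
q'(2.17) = 1.34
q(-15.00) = 2368.27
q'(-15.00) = -433.40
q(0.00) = -1.73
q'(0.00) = -1.85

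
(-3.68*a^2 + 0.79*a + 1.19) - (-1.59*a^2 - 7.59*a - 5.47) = -2.09*a^2 + 8.38*a + 6.66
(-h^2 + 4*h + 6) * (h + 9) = -h^3 - 5*h^2 + 42*h + 54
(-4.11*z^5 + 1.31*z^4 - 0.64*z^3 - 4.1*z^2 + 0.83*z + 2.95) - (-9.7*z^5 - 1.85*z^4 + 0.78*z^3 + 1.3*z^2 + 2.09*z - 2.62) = 5.59*z^5 + 3.16*z^4 - 1.42*z^3 - 5.4*z^2 - 1.26*z + 5.57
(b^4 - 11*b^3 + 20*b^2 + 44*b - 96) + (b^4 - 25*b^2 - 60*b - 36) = 2*b^4 - 11*b^3 - 5*b^2 - 16*b - 132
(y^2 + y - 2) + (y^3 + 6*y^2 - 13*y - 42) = y^3 + 7*y^2 - 12*y - 44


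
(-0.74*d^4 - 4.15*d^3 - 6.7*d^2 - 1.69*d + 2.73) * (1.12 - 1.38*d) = 1.0212*d^5 + 4.8982*d^4 + 4.598*d^3 - 5.1718*d^2 - 5.6602*d + 3.0576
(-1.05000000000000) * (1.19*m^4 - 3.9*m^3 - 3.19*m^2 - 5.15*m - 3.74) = -1.2495*m^4 + 4.095*m^3 + 3.3495*m^2 + 5.4075*m + 3.927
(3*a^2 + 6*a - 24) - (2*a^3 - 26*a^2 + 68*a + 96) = -2*a^3 + 29*a^2 - 62*a - 120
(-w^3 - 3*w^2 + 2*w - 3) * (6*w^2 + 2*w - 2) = -6*w^5 - 20*w^4 + 8*w^3 - 8*w^2 - 10*w + 6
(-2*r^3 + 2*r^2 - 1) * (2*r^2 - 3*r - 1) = -4*r^5 + 10*r^4 - 4*r^3 - 4*r^2 + 3*r + 1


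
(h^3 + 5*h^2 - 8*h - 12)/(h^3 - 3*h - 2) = (h + 6)/(h + 1)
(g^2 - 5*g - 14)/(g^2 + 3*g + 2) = (g - 7)/(g + 1)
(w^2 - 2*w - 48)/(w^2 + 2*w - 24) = (w - 8)/(w - 4)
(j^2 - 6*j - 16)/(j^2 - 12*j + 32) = (j + 2)/(j - 4)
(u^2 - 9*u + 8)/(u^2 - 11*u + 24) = (u - 1)/(u - 3)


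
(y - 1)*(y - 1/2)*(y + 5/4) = y^3 - y^2/4 - 11*y/8 + 5/8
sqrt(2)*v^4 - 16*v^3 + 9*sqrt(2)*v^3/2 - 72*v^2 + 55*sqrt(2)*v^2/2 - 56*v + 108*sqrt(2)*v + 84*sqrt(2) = (v + 7/2)*(v - 6*sqrt(2))*(v - 2*sqrt(2))*(sqrt(2)*v + sqrt(2))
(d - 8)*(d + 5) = d^2 - 3*d - 40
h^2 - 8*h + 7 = (h - 7)*(h - 1)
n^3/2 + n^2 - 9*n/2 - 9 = (n/2 + 1)*(n - 3)*(n + 3)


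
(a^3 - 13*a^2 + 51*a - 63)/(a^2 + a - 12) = (a^2 - 10*a + 21)/(a + 4)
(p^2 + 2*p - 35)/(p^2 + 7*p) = (p - 5)/p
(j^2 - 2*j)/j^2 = (j - 2)/j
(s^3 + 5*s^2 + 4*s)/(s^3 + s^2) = (s + 4)/s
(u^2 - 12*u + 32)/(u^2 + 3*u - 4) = (u^2 - 12*u + 32)/(u^2 + 3*u - 4)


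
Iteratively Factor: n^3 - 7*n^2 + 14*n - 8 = (n - 4)*(n^2 - 3*n + 2) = (n - 4)*(n - 2)*(n - 1)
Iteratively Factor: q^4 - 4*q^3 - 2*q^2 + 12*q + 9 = (q + 1)*(q^3 - 5*q^2 + 3*q + 9) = (q + 1)^2*(q^2 - 6*q + 9) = (q - 3)*(q + 1)^2*(q - 3)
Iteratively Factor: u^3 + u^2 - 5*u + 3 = (u - 1)*(u^2 + 2*u - 3) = (u - 1)*(u + 3)*(u - 1)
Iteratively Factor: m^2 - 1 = (m - 1)*(m + 1)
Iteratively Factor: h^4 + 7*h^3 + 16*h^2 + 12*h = (h + 2)*(h^3 + 5*h^2 + 6*h) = (h + 2)^2*(h^2 + 3*h) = (h + 2)^2*(h + 3)*(h)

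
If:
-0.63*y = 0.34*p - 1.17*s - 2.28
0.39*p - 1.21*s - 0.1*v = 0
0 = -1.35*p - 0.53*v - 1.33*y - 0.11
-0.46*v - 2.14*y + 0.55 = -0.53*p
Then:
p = 5.31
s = 4.88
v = -38.39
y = 9.82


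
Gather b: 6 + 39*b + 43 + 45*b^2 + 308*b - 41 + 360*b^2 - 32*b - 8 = 405*b^2 + 315*b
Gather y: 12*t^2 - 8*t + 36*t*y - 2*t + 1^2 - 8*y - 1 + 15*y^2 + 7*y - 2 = 12*t^2 - 10*t + 15*y^2 + y*(36*t - 1) - 2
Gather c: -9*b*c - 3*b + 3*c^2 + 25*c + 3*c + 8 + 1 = -3*b + 3*c^2 + c*(28 - 9*b) + 9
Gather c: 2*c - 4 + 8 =2*c + 4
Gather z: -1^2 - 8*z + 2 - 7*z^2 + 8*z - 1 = -7*z^2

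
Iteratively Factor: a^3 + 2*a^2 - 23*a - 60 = (a + 4)*(a^2 - 2*a - 15) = (a - 5)*(a + 4)*(a + 3)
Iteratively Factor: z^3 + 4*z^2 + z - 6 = (z - 1)*(z^2 + 5*z + 6) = (z - 1)*(z + 2)*(z + 3)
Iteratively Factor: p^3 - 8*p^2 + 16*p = (p - 4)*(p^2 - 4*p) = p*(p - 4)*(p - 4)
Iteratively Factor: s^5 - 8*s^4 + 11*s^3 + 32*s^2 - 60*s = (s - 2)*(s^4 - 6*s^3 - s^2 + 30*s) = (s - 5)*(s - 2)*(s^3 - s^2 - 6*s) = (s - 5)*(s - 2)*(s + 2)*(s^2 - 3*s) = (s - 5)*(s - 3)*(s - 2)*(s + 2)*(s)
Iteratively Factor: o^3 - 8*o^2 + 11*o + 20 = (o - 4)*(o^2 - 4*o - 5) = (o - 4)*(o + 1)*(o - 5)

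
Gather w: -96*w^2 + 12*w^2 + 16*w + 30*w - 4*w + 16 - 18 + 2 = -84*w^2 + 42*w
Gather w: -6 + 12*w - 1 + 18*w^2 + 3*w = 18*w^2 + 15*w - 7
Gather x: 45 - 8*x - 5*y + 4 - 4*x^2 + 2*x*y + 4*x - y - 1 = -4*x^2 + x*(2*y - 4) - 6*y + 48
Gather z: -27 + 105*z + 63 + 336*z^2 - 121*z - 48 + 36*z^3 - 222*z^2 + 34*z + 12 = 36*z^3 + 114*z^2 + 18*z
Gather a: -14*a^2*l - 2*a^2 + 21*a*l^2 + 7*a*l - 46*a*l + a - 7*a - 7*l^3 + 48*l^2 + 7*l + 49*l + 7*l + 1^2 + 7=a^2*(-14*l - 2) + a*(21*l^2 - 39*l - 6) - 7*l^3 + 48*l^2 + 63*l + 8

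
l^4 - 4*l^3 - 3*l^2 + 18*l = l*(l - 3)^2*(l + 2)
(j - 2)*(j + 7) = j^2 + 5*j - 14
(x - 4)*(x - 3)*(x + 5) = x^3 - 2*x^2 - 23*x + 60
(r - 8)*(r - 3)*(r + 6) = r^3 - 5*r^2 - 42*r + 144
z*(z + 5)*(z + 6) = z^3 + 11*z^2 + 30*z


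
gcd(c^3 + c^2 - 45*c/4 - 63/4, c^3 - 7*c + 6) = c + 3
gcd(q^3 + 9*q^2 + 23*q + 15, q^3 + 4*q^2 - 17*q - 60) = q^2 + 8*q + 15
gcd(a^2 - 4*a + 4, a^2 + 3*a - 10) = a - 2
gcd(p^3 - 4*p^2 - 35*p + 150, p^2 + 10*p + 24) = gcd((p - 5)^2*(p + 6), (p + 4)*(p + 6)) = p + 6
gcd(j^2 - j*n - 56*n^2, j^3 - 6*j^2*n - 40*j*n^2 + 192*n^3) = j - 8*n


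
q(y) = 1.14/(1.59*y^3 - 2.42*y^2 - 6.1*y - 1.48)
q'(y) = 1.14*(-4.77*y^2 + 4.84*y + 6.1)/(1.59*y^3 - 2.42*y^2 - 6.1*y - 1.48)^2 = (-5.4378*y^2 + 5.5176*y + 6.954)/(-1.59*y^3 + 2.42*y^2 + 6.1*y + 1.48)^2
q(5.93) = 0.01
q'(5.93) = -0.00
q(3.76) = 0.04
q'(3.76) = -0.07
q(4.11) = 0.03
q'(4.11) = -0.03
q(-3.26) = -0.02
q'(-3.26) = -0.02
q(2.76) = -0.34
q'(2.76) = -1.74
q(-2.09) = -0.08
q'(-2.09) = -0.15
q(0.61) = -0.20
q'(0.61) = 0.25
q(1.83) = -0.10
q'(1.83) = -0.01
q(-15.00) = -0.00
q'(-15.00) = -0.00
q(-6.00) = -0.00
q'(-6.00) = -0.00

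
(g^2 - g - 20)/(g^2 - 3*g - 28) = (g - 5)/(g - 7)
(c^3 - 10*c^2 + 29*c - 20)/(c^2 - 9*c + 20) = c - 1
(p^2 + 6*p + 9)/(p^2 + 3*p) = (p + 3)/p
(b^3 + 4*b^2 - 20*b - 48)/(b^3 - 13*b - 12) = (b^2 + 8*b + 12)/(b^2 + 4*b + 3)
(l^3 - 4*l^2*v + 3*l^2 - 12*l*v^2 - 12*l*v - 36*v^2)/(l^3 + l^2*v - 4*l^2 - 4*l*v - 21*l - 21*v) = (l^2 - 4*l*v - 12*v^2)/(l^2 + l*v - 7*l - 7*v)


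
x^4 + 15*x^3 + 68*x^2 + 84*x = x*(x + 2)*(x + 6)*(x + 7)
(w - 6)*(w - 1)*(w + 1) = w^3 - 6*w^2 - w + 6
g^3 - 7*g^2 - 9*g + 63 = (g - 7)*(g - 3)*(g + 3)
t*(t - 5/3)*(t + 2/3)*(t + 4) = t^4 + 3*t^3 - 46*t^2/9 - 40*t/9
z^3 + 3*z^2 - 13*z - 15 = (z - 3)*(z + 1)*(z + 5)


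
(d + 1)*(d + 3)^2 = d^3 + 7*d^2 + 15*d + 9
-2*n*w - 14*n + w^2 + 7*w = (-2*n + w)*(w + 7)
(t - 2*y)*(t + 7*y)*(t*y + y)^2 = t^4*y^2 + 5*t^3*y^3 + 2*t^3*y^2 - 14*t^2*y^4 + 10*t^2*y^3 + t^2*y^2 - 28*t*y^4 + 5*t*y^3 - 14*y^4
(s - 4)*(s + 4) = s^2 - 16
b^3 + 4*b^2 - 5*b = b*(b - 1)*(b + 5)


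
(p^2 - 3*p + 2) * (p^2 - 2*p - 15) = p^4 - 5*p^3 - 7*p^2 + 41*p - 30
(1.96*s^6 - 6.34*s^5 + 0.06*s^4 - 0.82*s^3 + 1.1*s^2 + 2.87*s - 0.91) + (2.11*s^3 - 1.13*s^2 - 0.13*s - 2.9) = 1.96*s^6 - 6.34*s^5 + 0.06*s^4 + 1.29*s^3 - 0.0299999999999998*s^2 + 2.74*s - 3.81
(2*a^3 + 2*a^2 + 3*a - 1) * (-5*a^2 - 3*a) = -10*a^5 - 16*a^4 - 21*a^3 - 4*a^2 + 3*a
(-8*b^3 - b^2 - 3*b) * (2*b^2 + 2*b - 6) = -16*b^5 - 18*b^4 + 40*b^3 + 18*b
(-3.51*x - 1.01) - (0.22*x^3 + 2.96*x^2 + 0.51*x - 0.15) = -0.22*x^3 - 2.96*x^2 - 4.02*x - 0.86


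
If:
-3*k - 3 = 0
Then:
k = -1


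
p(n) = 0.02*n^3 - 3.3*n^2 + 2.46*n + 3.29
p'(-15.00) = 114.96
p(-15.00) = -843.61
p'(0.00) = 2.46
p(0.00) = 3.29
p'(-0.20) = 3.78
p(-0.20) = 2.67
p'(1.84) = -9.48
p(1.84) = -3.23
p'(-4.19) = 31.17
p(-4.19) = -66.42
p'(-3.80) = 28.41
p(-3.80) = -54.81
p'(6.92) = -40.34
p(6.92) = -131.08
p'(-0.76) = 7.51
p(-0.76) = -0.49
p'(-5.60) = 41.30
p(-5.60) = -117.49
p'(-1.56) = 12.90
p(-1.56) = -8.65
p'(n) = 0.06*n^2 - 6.6*n + 2.46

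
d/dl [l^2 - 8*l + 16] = 2*l - 8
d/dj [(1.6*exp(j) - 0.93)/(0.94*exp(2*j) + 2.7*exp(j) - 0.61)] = (-1.504*exp(2*j) + 1.7484*exp(j) + 1.535)*exp(j)/(0.8836*exp(4*j) + 5.076*exp(3*j) + 6.1432*exp(2*j) - 3.294*exp(j) + 0.3721)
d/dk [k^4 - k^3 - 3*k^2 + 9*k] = 4*k^3 - 3*k^2 - 6*k + 9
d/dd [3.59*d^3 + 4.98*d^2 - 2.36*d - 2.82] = 10.77*d^2 + 9.96*d - 2.36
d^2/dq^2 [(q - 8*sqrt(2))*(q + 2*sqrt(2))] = 2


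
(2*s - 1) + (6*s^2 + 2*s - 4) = 6*s^2 + 4*s - 5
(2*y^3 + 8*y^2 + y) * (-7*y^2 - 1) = -14*y^5 - 56*y^4 - 9*y^3 - 8*y^2 - y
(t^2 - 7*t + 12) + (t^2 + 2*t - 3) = 2*t^2 - 5*t + 9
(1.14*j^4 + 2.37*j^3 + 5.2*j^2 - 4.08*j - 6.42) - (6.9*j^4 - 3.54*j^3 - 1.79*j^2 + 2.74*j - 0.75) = -5.76*j^4 + 5.91*j^3 + 6.99*j^2 - 6.82*j - 5.67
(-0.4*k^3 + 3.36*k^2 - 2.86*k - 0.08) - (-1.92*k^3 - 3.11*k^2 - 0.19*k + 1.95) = 1.52*k^3 + 6.47*k^2 - 2.67*k - 2.03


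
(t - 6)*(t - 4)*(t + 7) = t^3 - 3*t^2 - 46*t + 168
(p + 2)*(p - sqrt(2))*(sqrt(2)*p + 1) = sqrt(2)*p^3 - p^2 + 2*sqrt(2)*p^2 - 2*p - sqrt(2)*p - 2*sqrt(2)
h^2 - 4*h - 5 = (h - 5)*(h + 1)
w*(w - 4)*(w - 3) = w^3 - 7*w^2 + 12*w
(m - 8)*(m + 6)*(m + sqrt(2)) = m^3 - 2*m^2 + sqrt(2)*m^2 - 48*m - 2*sqrt(2)*m - 48*sqrt(2)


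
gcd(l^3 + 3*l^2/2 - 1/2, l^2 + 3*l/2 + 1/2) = l + 1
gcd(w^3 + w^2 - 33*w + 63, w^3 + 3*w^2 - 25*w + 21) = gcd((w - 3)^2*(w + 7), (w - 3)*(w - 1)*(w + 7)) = w^2 + 4*w - 21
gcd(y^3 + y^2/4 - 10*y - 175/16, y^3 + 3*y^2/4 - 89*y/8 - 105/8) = y^2 - 9*y/4 - 35/8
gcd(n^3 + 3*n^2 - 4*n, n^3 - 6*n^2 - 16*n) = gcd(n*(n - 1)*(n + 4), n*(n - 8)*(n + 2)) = n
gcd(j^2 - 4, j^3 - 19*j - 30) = j + 2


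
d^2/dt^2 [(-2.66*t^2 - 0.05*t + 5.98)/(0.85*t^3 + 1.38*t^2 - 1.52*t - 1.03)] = (-3.84370000000001*t^6 - 0.216750000000019*t^5 + 30.87438*t^4 + 68.150148*t^3 - 1.23793200000001*t^2 - 44.275368*t + 39.1449)/(0.614125*t^9 + 2.99115*t^8 + 1.56162*t^7 - 10.302213*t^6 - 10.041684*t^5 + 11.66502*t^4 + 12.156655*t^3 - 2.74701*t^2 - 4.837704*t - 1.092727)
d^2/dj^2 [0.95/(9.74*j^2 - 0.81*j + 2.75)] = (-180.24844*j^2 + 14.98986*j + 0.95*(19.48*j - 0.81)*(38.96*j - 1.62) - 50.8915)/(9.74*j^2 - 0.81*j + 2.75)^3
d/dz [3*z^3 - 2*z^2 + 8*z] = 9*z^2 - 4*z + 8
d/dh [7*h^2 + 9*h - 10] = 14*h + 9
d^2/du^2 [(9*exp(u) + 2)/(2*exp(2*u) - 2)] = (9*exp(4*u) + 8*exp(3*u) + 54*exp(2*u) + 8*exp(u) + 9)*exp(u)/(2*(exp(6*u) - 3*exp(4*u) + 3*exp(2*u) - 1))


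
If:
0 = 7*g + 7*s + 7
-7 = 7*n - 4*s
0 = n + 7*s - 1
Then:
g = -67/53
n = -45/53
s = 14/53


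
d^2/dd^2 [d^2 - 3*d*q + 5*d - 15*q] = 2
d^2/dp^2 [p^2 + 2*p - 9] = 2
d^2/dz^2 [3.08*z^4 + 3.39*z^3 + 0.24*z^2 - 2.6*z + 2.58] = 36.96*z^2 + 20.34*z + 0.48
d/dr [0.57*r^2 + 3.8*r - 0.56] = 1.14*r + 3.8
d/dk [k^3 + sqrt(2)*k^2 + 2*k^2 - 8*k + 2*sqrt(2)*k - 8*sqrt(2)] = 3*k^2 + 2*sqrt(2)*k + 4*k - 8 + 2*sqrt(2)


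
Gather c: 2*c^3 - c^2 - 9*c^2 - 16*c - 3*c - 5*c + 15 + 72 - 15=2*c^3 - 10*c^2 - 24*c + 72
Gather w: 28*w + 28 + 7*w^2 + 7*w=7*w^2 + 35*w + 28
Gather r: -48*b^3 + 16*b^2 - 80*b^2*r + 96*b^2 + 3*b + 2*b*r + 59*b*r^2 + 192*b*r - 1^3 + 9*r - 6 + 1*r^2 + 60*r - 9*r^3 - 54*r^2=-48*b^3 + 112*b^2 + 3*b - 9*r^3 + r^2*(59*b - 53) + r*(-80*b^2 + 194*b + 69) - 7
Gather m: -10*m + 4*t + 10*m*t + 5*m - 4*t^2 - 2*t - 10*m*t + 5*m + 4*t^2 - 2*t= 0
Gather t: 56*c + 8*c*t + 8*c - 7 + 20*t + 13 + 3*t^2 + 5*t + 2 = 64*c + 3*t^2 + t*(8*c + 25) + 8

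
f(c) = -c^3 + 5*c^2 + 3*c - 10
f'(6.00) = -45.00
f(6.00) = -28.00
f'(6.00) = -45.00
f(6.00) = -28.00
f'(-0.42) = -1.73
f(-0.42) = -10.30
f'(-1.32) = -15.43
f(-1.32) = -2.95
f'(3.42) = 2.11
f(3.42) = 18.74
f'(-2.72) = -46.40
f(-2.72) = 38.96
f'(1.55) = 11.29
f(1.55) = 2.94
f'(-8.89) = -323.00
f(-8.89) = 1061.09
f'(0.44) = 6.82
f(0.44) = -7.80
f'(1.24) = 10.79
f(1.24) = -0.50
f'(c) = -3*c^2 + 10*c + 3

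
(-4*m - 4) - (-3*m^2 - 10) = 3*m^2 - 4*m + 6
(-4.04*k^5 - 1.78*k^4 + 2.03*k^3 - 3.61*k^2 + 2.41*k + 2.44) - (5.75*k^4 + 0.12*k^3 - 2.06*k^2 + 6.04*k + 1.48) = -4.04*k^5 - 7.53*k^4 + 1.91*k^3 - 1.55*k^2 - 3.63*k + 0.96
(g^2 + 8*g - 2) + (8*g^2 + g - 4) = 9*g^2 + 9*g - 6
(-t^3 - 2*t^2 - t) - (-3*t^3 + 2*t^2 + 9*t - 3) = 2*t^3 - 4*t^2 - 10*t + 3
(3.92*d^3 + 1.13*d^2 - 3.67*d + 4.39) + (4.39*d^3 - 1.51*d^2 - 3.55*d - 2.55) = 8.31*d^3 - 0.38*d^2 - 7.22*d + 1.84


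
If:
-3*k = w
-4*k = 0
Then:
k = 0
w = 0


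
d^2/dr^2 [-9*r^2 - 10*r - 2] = -18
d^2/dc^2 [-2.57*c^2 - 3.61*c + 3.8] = -5.14000000000000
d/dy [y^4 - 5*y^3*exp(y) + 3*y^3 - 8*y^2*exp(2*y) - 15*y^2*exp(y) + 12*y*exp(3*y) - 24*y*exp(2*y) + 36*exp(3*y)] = -5*y^3*exp(y) + 4*y^3 - 16*y^2*exp(2*y) - 30*y^2*exp(y) + 9*y^2 + 36*y*exp(3*y) - 64*y*exp(2*y) - 30*y*exp(y) + 120*exp(3*y) - 24*exp(2*y)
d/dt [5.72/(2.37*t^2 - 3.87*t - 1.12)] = (22.1364 - 27.1128*t)/(-2.37*t^2 + 3.87*t + 1.12)^2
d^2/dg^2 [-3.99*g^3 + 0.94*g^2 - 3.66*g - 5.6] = 1.88 - 23.94*g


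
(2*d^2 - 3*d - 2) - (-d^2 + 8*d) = 3*d^2 - 11*d - 2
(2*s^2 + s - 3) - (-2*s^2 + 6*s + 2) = 4*s^2 - 5*s - 5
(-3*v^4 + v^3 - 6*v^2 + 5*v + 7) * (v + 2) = -3*v^5 - 5*v^4 - 4*v^3 - 7*v^2 + 17*v + 14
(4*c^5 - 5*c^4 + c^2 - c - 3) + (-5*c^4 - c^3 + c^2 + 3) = 4*c^5 - 10*c^4 - c^3 + 2*c^2 - c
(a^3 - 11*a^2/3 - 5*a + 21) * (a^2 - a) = a^5 - 14*a^4/3 - 4*a^3/3 + 26*a^2 - 21*a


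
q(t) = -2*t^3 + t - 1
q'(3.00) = -53.00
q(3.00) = -52.00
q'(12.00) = -863.00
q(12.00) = -3445.00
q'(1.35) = -9.94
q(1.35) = -4.57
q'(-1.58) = -13.98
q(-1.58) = 5.31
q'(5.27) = -165.64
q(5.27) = -288.46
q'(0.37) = 0.18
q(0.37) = -0.73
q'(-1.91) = -20.89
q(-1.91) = 11.03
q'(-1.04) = -5.49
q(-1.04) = 0.21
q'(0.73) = -2.20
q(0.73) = -1.05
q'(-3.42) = -69.18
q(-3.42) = 75.58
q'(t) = 1 - 6*t^2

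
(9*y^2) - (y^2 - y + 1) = 8*y^2 + y - 1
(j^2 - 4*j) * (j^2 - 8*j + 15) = j^4 - 12*j^3 + 47*j^2 - 60*j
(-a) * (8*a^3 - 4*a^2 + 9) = -8*a^4 + 4*a^3 - 9*a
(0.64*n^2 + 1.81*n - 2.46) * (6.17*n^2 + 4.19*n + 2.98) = 3.9488*n^4 + 13.8493*n^3 - 5.6871*n^2 - 4.9136*n - 7.3308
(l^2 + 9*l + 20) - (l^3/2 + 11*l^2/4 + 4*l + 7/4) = -l^3/2 - 7*l^2/4 + 5*l + 73/4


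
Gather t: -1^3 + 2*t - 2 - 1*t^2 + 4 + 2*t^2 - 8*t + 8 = t^2 - 6*t + 9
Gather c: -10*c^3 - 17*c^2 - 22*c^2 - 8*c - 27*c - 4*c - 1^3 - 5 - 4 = -10*c^3 - 39*c^2 - 39*c - 10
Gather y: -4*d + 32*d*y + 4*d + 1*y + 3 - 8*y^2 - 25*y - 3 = -8*y^2 + y*(32*d - 24)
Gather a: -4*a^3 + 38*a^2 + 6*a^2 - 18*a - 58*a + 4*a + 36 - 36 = -4*a^3 + 44*a^2 - 72*a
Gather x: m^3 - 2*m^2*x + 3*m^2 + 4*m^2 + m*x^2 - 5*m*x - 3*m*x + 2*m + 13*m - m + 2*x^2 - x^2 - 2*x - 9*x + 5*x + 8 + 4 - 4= m^3 + 7*m^2 + 14*m + x^2*(m + 1) + x*(-2*m^2 - 8*m - 6) + 8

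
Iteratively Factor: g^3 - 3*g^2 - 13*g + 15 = (g - 5)*(g^2 + 2*g - 3) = (g - 5)*(g + 3)*(g - 1)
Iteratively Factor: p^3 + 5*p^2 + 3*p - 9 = (p - 1)*(p^2 + 6*p + 9) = (p - 1)*(p + 3)*(p + 3)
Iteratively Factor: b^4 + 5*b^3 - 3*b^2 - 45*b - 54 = (b - 3)*(b^3 + 8*b^2 + 21*b + 18) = (b - 3)*(b + 2)*(b^2 + 6*b + 9) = (b - 3)*(b + 2)*(b + 3)*(b + 3)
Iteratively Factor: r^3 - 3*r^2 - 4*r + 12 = (r + 2)*(r^2 - 5*r + 6) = (r - 3)*(r + 2)*(r - 2)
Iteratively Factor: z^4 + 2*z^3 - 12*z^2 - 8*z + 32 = (z - 2)*(z^3 + 4*z^2 - 4*z - 16) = (z - 2)*(z + 2)*(z^2 + 2*z - 8) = (z - 2)*(z + 2)*(z + 4)*(z - 2)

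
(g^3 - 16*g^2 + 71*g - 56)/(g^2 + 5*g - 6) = (g^2 - 15*g + 56)/(g + 6)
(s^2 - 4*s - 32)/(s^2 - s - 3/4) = 4*(-s^2 + 4*s + 32)/(-4*s^2 + 4*s + 3)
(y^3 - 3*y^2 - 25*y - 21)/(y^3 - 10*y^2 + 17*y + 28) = (y + 3)/(y - 4)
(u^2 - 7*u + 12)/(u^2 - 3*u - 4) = (u - 3)/(u + 1)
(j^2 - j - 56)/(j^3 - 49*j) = (j - 8)/(j*(j - 7))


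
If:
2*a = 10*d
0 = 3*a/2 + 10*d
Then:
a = 0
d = 0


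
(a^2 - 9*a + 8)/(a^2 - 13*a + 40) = (a - 1)/(a - 5)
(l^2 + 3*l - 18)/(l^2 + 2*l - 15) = (l + 6)/(l + 5)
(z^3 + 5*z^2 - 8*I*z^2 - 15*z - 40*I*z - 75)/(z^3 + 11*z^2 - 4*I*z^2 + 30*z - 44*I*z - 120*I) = (z^2 - 8*I*z - 15)/(z^2 + z*(6 - 4*I) - 24*I)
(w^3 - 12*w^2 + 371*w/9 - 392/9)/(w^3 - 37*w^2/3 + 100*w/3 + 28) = (9*w^2 - 45*w + 56)/(3*(3*w^2 - 16*w - 12))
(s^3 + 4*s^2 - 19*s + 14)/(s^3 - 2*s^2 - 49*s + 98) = (s - 1)/(s - 7)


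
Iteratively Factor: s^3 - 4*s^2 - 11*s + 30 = (s - 5)*(s^2 + s - 6) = (s - 5)*(s + 3)*(s - 2)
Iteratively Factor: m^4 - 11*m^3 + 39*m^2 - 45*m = (m - 5)*(m^3 - 6*m^2 + 9*m) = m*(m - 5)*(m^2 - 6*m + 9) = m*(m - 5)*(m - 3)*(m - 3)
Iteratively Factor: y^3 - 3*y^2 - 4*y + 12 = (y - 3)*(y^2 - 4) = (y - 3)*(y - 2)*(y + 2)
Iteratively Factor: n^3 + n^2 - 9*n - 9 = (n + 3)*(n^2 - 2*n - 3) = (n - 3)*(n + 3)*(n + 1)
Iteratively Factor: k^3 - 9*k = (k)*(k^2 - 9) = k*(k + 3)*(k - 3)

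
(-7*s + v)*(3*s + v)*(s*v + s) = -21*s^3*v - 21*s^3 - 4*s^2*v^2 - 4*s^2*v + s*v^3 + s*v^2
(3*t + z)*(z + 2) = 3*t*z + 6*t + z^2 + 2*z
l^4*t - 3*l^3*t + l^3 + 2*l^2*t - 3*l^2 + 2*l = l*(l - 2)*(l - 1)*(l*t + 1)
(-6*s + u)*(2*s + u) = -12*s^2 - 4*s*u + u^2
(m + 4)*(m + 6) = m^2 + 10*m + 24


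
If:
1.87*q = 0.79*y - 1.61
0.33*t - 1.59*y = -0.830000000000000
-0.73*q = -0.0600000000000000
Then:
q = 0.08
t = 8.24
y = 2.23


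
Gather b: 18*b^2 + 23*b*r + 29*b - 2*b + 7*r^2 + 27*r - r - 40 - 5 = 18*b^2 + b*(23*r + 27) + 7*r^2 + 26*r - 45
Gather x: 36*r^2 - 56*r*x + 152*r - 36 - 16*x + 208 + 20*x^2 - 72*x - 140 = 36*r^2 + 152*r + 20*x^2 + x*(-56*r - 88) + 32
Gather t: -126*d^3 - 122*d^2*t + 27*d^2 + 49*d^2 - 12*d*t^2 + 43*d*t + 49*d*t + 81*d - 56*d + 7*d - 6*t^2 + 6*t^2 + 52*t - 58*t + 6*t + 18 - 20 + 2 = -126*d^3 + 76*d^2 - 12*d*t^2 + 32*d + t*(-122*d^2 + 92*d)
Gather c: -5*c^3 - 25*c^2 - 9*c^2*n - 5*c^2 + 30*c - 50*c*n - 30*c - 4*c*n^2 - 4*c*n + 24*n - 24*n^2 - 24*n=-5*c^3 + c^2*(-9*n - 30) + c*(-4*n^2 - 54*n) - 24*n^2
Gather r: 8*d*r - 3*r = r*(8*d - 3)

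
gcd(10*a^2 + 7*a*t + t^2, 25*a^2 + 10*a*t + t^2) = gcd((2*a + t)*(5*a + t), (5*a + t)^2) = 5*a + t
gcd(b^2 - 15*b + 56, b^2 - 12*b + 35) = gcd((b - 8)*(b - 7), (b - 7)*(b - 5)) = b - 7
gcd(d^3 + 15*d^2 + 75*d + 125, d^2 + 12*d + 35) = d + 5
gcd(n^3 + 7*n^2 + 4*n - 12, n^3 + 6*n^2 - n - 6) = n^2 + 5*n - 6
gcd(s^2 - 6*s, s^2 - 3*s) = s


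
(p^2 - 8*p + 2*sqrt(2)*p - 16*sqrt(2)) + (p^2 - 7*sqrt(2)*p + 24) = 2*p^2 - 8*p - 5*sqrt(2)*p - 16*sqrt(2) + 24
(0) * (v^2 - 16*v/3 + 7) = 0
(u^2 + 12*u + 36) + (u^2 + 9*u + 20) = 2*u^2 + 21*u + 56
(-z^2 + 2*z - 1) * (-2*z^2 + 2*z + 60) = 2*z^4 - 6*z^3 - 54*z^2 + 118*z - 60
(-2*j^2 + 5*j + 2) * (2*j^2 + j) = -4*j^4 + 8*j^3 + 9*j^2 + 2*j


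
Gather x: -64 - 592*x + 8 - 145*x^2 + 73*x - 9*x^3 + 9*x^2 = -9*x^3 - 136*x^2 - 519*x - 56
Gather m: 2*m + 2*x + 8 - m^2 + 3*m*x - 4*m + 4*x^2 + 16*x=-m^2 + m*(3*x - 2) + 4*x^2 + 18*x + 8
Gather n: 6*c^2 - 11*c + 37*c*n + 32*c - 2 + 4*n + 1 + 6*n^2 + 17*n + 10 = 6*c^2 + 21*c + 6*n^2 + n*(37*c + 21) + 9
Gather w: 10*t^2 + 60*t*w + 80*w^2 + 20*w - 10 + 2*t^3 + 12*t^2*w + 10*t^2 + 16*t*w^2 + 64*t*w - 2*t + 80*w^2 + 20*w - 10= 2*t^3 + 20*t^2 - 2*t + w^2*(16*t + 160) + w*(12*t^2 + 124*t + 40) - 20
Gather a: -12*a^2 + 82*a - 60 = -12*a^2 + 82*a - 60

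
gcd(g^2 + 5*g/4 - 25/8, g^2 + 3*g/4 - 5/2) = g - 5/4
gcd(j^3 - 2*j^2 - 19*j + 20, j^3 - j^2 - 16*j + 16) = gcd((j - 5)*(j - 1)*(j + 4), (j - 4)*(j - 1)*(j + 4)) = j^2 + 3*j - 4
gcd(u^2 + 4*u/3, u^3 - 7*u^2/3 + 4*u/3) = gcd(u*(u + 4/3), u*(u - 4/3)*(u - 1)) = u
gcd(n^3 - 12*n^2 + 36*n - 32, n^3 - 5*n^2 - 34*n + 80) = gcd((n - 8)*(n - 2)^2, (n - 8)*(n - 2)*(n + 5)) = n^2 - 10*n + 16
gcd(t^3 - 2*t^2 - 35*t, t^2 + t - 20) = t + 5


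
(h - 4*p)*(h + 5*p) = h^2 + h*p - 20*p^2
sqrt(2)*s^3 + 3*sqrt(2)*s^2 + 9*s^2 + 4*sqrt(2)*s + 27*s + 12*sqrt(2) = (s + 3)*(s + 4*sqrt(2))*(sqrt(2)*s + 1)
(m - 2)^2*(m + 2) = m^3 - 2*m^2 - 4*m + 8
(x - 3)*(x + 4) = x^2 + x - 12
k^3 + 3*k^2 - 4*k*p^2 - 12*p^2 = (k + 3)*(k - 2*p)*(k + 2*p)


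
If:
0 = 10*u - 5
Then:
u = 1/2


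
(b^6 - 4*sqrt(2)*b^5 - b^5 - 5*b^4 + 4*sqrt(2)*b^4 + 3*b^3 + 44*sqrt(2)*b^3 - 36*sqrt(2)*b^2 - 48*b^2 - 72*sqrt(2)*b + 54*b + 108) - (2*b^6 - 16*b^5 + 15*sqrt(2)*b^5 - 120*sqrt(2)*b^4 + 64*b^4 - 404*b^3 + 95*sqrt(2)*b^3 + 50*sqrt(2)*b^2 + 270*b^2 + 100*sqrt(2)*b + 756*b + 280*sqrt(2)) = -b^6 - 19*sqrt(2)*b^5 + 15*b^5 - 69*b^4 + 124*sqrt(2)*b^4 - 51*sqrt(2)*b^3 + 407*b^3 - 318*b^2 - 86*sqrt(2)*b^2 - 702*b - 172*sqrt(2)*b - 280*sqrt(2) + 108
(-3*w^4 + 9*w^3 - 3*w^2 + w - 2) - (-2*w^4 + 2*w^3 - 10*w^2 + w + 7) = -w^4 + 7*w^3 + 7*w^2 - 9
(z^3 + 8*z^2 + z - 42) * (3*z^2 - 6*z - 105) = 3*z^5 + 18*z^4 - 150*z^3 - 972*z^2 + 147*z + 4410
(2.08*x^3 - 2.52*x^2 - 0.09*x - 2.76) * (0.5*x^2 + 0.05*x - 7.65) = 1.04*x^5 - 1.156*x^4 - 16.083*x^3 + 17.8935*x^2 + 0.5505*x + 21.114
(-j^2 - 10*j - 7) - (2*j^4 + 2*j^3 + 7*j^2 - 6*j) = -2*j^4 - 2*j^3 - 8*j^2 - 4*j - 7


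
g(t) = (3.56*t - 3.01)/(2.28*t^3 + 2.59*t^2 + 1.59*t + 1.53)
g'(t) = (3.56*t - 3.01)*(-6.84*t^2 - 5.18*t - 1.59)/(2.28*t^3 + 2.59*t^2 + 1.59*t + 1.53)^2 + 3.56/(2.28*t^3 + 2.59*t^2 + 1.59*t + 1.53) = (-16.2336*t^3 + 11.368*t^2 + 15.5918*t + 10.2327)/(5.1984*t^6 + 11.8104*t^5 + 13.9585*t^4 + 15.213*t^3 + 10.4535*t^2 + 4.8654*t + 2.3409)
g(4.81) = 0.04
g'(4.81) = -0.01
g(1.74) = 0.13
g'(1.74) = -0.02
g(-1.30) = 6.53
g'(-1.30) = 32.81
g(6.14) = 0.03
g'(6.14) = -0.01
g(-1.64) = 2.12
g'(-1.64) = 5.00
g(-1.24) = 9.21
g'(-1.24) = 60.49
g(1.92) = 0.13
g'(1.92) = -0.04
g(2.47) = 0.10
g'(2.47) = -0.04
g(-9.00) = 0.02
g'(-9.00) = 0.01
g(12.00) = 0.01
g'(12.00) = -0.00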